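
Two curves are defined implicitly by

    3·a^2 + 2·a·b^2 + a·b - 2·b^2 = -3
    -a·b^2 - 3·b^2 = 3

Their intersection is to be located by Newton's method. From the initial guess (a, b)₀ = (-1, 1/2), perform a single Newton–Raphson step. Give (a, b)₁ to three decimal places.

At (-1, 1/2): F = (4.500, -3.500).
Jacobian J = [[6·a + 2·b^2 + b, 4·a·b + a - 4·b], [-b^2, -2·a·b - 6·b]].
At the point, J = [[-5.000, -5.000], [-0.250, -2.000]] (det J = 8.750).
Solving J·Δ = −F gives Δ = (3.029, -2.129).
Then the next iterate is (a, b)₁ = (2.029, -1.629).

(2.029, -1.629)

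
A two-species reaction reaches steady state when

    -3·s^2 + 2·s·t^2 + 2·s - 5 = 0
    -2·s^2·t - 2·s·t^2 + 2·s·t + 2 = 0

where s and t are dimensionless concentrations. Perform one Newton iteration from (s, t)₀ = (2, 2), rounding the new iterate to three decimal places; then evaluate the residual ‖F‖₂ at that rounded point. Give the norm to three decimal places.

5.731

At (2, 2): F = (3.000, -22.000).
Jacobian J = [[-6·s + 2·t^2 + 2, 4·s·t], [-4·s·t - 2·t^2 + 2·t, -2·s^2 - 4·s·t + 2·s]].
At the point, J = [[-2.000, 16.000], [-20.000, -20.000]] (det J = 360.000).
Solving J·Δ = −F gives Δ = (-0.811, -0.289).
Then the next iterate is (s, t)₁ = (1.189, 1.711).
Re-evaluating at (1.189, 1.711): F = (0.09848, -5.73064), so ‖F‖₂ = 5.731.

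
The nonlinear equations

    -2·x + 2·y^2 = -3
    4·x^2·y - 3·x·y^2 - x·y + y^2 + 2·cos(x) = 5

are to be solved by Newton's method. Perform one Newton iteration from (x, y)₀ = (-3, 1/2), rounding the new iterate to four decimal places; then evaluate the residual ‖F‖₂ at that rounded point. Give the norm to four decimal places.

At (-3, 1/2): F = (9.5000, 15.020015).
Jacobian J = [[-2, 4·y], [8·x·y - 3·y^2 - y - 2·sin(x), 4·x^2 - 6·x·y - x + 2·y]].
At the point, J = [[-2.0000, 2.0000], [-12.967760, 49.0000]] (det J = -72.064480).
Solving J·Δ = −F gives Δ = (6.0426, 1.2926).
Then the next iterate is (x, y)₁ = (3.0426, 1.7926).
Re-evaluating at (3.0426, 1.7926): F = (3.341630, 27.817001), so ‖F‖₂ = 28.0170.

28.0170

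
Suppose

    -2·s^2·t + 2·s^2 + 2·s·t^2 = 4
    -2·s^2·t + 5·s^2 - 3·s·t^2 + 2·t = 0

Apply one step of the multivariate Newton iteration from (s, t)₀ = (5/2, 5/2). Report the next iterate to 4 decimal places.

At (5/2, 5/2): F = (8.5000, -41.8750).
Jacobian J = [[-4·s·t + 4·s + 2·t^2, -2·s^2 + 4·s·t], [-4·s·t + 10·s - 3·t^2, -2·s^2 - 6·s·t + 2]].
At the point, J = [[-2.5000, 12.5000], [-18.7500, -48.0000]] (det J = 354.3750).
Solving J·Δ = −F gives Δ = (-0.3257, -0.7451).
Then the next iterate is (s, t)₁ = (2.1743, 1.7549).

(2.1743, 1.7549)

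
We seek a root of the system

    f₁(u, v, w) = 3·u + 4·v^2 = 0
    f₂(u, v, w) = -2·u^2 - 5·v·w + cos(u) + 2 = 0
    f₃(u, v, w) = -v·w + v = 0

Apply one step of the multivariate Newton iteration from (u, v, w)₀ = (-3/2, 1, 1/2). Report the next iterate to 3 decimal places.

(-0.627, 0.735, 0.868)

At (-3/2, 1, 1/2): F = (-0.500, -4.92926, 0.500).
Jacobian J = [[3, 8·v, 0], [-4·u - sin(u), -5·w, -5·v], [0, -w + 1, -v]].
At the point, J = [[3.000, 8.000, 0.000], [6.99749, -2.500, -5.000], [0.000, 0.500, -1.000]] (det J = 70.97996).
Solving J·Δ = −F gives Δ = (0.873, -0.265, 0.368).
Then the next iterate is (u, v, w)₁ = (-0.627, 0.735, 0.868).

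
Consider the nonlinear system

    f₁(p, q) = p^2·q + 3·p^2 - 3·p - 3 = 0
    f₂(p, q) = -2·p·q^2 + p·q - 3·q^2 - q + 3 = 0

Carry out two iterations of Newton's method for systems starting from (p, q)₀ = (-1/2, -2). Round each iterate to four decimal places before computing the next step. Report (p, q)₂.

At (-1/2, -2): F = (-1.2500, -2.0000).
Jacobian J = [[2·p·q + 6·p - 3, p^2], [-2·q^2 + q, -4·p·q + p - 6·q - 1]].
At the point, J = [[-4.0000, 0.2500], [-10.0000, 6.5000]] (det J = -23.5000).
Solving J·Δ = −F gives Δ = (-0.3245, -0.1915).
Then the next iterate is (p, q)₁ = (-0.8245, -2.1915).
Round to (-0.8245, -2.1915) and repeat: F = (0.023119, 0.509982), J = [[-4.333216, 0.679800], [-11.796844, 4.096933]].
Δ = (-0.0259, -0.1990), so (p, q)₂ = (-0.8504, -2.3905).

(-0.8504, -2.3905)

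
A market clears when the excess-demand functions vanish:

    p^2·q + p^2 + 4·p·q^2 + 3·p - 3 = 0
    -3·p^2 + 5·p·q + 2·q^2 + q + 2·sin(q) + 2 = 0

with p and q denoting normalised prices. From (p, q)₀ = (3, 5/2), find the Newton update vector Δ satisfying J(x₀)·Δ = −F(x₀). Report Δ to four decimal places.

(-0.4855, -1.2857)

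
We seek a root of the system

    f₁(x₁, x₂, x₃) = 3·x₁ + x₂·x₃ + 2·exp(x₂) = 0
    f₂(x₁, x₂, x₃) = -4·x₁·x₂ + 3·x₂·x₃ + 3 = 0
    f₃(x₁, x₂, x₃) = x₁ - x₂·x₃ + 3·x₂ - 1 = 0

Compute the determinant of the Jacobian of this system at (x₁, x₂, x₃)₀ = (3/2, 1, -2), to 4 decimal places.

-20.4366

J = [[3, x₃ + 2·exp(x₂), x₂], [-4·x₂, -4·x₁ + 3·x₃, 3·x₂], [1, -x₃ + 3, -x₂]].
At the point, J = [[3.0000, 3.436564, 1.0000], [-4.0000, -12.0000, 3.0000], [1.0000, 5.0000, -1.0000]].
det J = -20.4366.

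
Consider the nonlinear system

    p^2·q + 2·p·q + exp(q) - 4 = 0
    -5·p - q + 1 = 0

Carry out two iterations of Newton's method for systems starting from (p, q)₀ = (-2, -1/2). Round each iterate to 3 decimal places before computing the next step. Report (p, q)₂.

At (-2, -1/2): F = (-3.39347, 11.500).
Jacobian J = [[2·p·q + 2·q, p^2 + 2·p + exp(q)], [-5, -1]].
At the point, J = [[1.000, 0.60653], [-5.000, -1.000]] (det J = 2.03265).
Solving J·Δ = −F gives Δ = (1.762, 2.690).
Then the next iterate is (p, q)₁ = (-0.238, 2.190).
Round to (-0.238, 2.190) and repeat: F = (4.01682, 0.000), J = [[3.33756, 8.51586], [-5.000, -1.000]].
Δ = (0.102, -0.512), so (p, q)₂ = (-0.136, 1.678).

(-0.136, 1.678)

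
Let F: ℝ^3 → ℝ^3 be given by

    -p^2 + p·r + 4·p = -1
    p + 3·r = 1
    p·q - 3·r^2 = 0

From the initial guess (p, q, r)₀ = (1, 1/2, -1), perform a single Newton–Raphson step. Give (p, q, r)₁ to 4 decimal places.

At (1, 1/2, -1): F = (3.0000, -3.0000, -2.5000).
Jacobian J = [[-2·p + r + 4, 0, p], [1, 0, 3], [q, p, -6·r]].
At the point, J = [[1.0000, 0.0000, 1.0000], [1.0000, 0.0000, 3.0000], [0.5000, 1.0000, 6.0000]] (det J = -2.0000).
Solving J·Δ = −F gives Δ = (-6.0000, -12.5000, 3.0000).
Then the next iterate is (p, q, r)₁ = (-5.0000, -12.0000, 2.0000).

(-5.0000, -12.0000, 2.0000)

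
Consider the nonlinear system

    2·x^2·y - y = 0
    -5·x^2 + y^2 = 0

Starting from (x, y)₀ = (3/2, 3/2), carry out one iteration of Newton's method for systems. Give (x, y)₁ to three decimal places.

(0.906, 1.528)

At (3/2, 3/2): F = (5.250, -9.000).
Jacobian J = [[4·x·y, 2·x^2 - 1], [-10·x, 2·y]].
At the point, J = [[9.000, 3.500], [-15.000, 3.000]] (det J = 79.500).
Solving J·Δ = −F gives Δ = (-0.594, 0.028).
Then the next iterate is (x, y)₁ = (0.906, 1.528).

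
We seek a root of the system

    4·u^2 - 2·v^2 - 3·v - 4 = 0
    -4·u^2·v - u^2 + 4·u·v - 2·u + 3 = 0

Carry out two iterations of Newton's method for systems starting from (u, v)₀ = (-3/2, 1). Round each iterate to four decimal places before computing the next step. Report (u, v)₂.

At (-3/2, 1): F = (0.0000, -11.2500).
Jacobian J = [[8·u, -4·v - 3], [-8·u·v - 2·u + 4·v - 2, -4·u^2 + 4·u]].
At the point, J = [[-12.0000, -7.0000], [17.0000, -15.0000]] (det J = 299.0000).
Solving J·Δ = −F gives Δ = (0.2634, -0.4515).
Then the next iterate is (u, v)₁ = (-1.2366, 0.5485).
Round to (-1.2366, 0.5485) and repeat: F = (-0.130486, -2.124100), J = [[-9.8928, -5.1940], [8.093401, -11.063118]].
Δ = (0.0633, -0.1457), so (u, v)₂ = (-1.1733, 0.4028).

(-1.1733, 0.4028)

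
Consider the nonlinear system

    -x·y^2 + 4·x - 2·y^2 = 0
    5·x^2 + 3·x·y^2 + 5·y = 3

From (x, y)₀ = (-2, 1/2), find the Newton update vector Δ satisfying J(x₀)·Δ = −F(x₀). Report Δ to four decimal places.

(2.1333, -23.0667)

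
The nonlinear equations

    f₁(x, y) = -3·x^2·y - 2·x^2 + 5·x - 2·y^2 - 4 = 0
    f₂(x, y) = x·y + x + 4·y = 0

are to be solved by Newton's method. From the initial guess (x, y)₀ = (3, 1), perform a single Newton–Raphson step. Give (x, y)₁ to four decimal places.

At (3, 1): F = (-36.0000, 10.0000).
Jacobian J = [[-6·x·y - 4·x + 5, -3·x^2 - 4·y], [y + 1, x + 4]].
At the point, J = [[-25.0000, -31.0000], [2.0000, 7.0000]] (det J = -113.0000).
Solving J·Δ = −F gives Δ = (0.5133, -1.5752).
Then the next iterate is (x, y)₁ = (3.5133, -0.5752).

(3.5133, -0.5752)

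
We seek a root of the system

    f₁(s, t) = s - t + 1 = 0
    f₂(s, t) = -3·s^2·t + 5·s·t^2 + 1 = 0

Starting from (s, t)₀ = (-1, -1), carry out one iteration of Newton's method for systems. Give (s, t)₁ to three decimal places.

(-2.000, -1.000)

At (-1, -1): F = (1.000, -1.000).
Jacobian J = [[1, -1], [-6·s·t + 5·t^2, -3·s^2 + 10·s·t]].
At the point, J = [[1.000, -1.000], [-1.000, 7.000]] (det J = 6.000).
Solving J·Δ = −F gives Δ = (-1.000, 0.000).
Then the next iterate is (s, t)₁ = (-2.000, -1.000).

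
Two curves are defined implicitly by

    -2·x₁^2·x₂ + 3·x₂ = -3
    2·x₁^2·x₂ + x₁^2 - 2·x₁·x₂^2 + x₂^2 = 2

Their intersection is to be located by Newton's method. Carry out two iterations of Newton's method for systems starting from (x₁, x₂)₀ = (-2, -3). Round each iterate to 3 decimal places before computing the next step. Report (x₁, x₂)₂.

At (-2, -3): F = (18.000, 23.000).
Jacobian J = [[-4·x₁·x₂, -2·x₁^2 + 3], [4·x₁·x₂ + 2·x₁ - 2·x₂^2, 2·x₁^2 - 4·x₁·x₂ + 2·x₂]].
At the point, J = [[-24.000, -5.000], [2.000, -22.000]] (det J = 538.000).
Solving J·Δ = −F gives Δ = (0.522, 1.093).
Then the next iterate is (x₁, x₂)₁ = (-1.478, -1.907).
Round to (-1.478, -1.907) and repeat: F = (5.61062, 6.23945), J = [[-11.27418, -1.36897], [1.04489, -10.71922]].
Δ = (0.422, 0.623), so (x₁, x₂)₂ = (-1.056, -1.284).

(-1.056, -1.284)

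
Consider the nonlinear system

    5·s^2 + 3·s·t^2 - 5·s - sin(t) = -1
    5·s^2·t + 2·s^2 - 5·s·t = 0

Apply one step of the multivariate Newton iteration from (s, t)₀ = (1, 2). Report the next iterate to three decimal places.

At (1, 2): F = (12.09070, 2.000).
Jacobian J = [[10·s + 3·t^2 - 5, 6·s·t - cos(t)], [10·s·t + 4·s - 5·t, 5·s^2 - 5·s]].
At the point, J = [[17.000, 12.41615], [14.000, 0.000]] (det J = -173.82606).
Solving J·Δ = −F gives Δ = (-0.143, -0.778).
Then the next iterate is (s, t)₁ = (0.857, 1.222).

(0.857, 1.222)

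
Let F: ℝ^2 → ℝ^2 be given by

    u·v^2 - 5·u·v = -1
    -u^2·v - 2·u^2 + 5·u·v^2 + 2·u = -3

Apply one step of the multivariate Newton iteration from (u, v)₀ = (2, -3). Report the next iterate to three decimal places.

At (2, -3): F = (49.000, 101.000).
Jacobian J = [[v^2 - 5·v, 2·u·v - 5·u], [-2·u·v - 4·u + 5·v^2 + 2, -u^2 + 10·u·v]].
At the point, J = [[24.000, -22.000], [51.000, -64.000]] (det J = -414.000).
Solving J·Δ = −F gives Δ = (-2.208, -0.181).
Then the next iterate is (u, v)₁ = (-0.208, -3.181).

(-0.208, -3.181)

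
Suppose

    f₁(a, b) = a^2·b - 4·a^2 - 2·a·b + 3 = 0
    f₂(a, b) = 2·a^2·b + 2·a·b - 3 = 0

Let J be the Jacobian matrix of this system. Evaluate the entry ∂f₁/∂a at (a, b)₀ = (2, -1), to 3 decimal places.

∂f₁/∂a = 2·a·b - 8·a - 2·b.
At (2, -1) this is -18.000.

-18.000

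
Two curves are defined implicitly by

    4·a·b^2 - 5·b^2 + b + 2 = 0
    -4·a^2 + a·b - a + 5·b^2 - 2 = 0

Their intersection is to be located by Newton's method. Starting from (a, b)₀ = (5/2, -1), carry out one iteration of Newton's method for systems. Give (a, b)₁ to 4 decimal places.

(1.2368, -0.8947)

At (5/2, -1): F = (6.0000, -27.0000).
Jacobian J = [[4·b^2, 8·a·b - 10·b + 1], [-8·a + b - 1, a + 10·b]].
At the point, J = [[4.0000, -9.0000], [-22.0000, -7.5000]] (det J = -228.0000).
Solving J·Δ = −F gives Δ = (-1.2632, 0.1053).
Then the next iterate is (a, b)₁ = (1.2368, -0.8947).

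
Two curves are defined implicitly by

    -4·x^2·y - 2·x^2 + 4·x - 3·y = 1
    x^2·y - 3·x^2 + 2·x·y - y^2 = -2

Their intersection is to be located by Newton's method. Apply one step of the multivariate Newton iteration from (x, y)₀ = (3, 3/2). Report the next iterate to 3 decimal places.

At (3, 3/2): F = (-65.500, -4.750).
Jacobian J = [[-8·x·y - 4·x + 4, -4·x^2 - 3], [2·x·y - 6·x + 2·y, x^2 + 2·x - 2·y]].
At the point, J = [[-44.000, -39.000], [-6.000, 12.000]] (det J = -762.000).
Solving J·Δ = −F gives Δ = (-1.275, -0.241).
Then the next iterate is (x, y)₁ = (1.725, 1.259).

(1.725, 1.259)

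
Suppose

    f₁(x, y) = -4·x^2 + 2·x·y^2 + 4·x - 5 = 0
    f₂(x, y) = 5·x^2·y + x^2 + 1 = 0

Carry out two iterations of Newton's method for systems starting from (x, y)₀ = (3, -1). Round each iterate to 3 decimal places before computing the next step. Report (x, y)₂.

(0.856, -0.984)

At (3, -1): F = (-23.000, -35.000).
Jacobian J = [[-8·x + 2·y^2 + 4, 4·x·y], [10·x·y + 2·x, 5·x^2]].
At the point, J = [[-18.000, -12.000], [-24.000, 45.000]] (det J = -1098.000).
Solving J·Δ = −F gives Δ = (-1.325, 0.071).
Then the next iterate is (x, y)₁ = (1.675, -0.929).
Round to (1.675, -0.929) and repeat: F = (-6.63131, -9.22650), J = [[-7.67392, -6.22430], [-12.21075, 14.02812]].
Δ = (-0.819, -0.055), so (x, y)₂ = (0.856, -0.984).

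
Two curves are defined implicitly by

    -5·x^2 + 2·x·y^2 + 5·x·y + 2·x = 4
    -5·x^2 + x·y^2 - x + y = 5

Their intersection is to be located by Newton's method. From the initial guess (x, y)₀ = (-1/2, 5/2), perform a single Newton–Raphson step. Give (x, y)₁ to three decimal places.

At (-1/2, 5/2): F = (-18.750, -6.375).
Jacobian J = [[-10·x + 2·y^2 + 5·y + 2, 4·x·y + 5·x], [-10·x + y^2 - 1, 2·x·y + 1]].
At the point, J = [[32.000, -7.500], [10.250, -1.500]] (det J = 28.875).
Solving J·Δ = −F gives Δ = (0.682, 0.409).
Then the next iterate is (x, y)₁ = (0.182, 2.909).

(0.182, 2.909)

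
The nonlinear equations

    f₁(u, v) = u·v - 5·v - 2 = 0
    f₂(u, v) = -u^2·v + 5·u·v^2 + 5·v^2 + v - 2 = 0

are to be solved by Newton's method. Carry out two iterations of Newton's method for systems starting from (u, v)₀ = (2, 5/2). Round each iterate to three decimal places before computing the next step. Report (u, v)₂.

(8.024, 1.168)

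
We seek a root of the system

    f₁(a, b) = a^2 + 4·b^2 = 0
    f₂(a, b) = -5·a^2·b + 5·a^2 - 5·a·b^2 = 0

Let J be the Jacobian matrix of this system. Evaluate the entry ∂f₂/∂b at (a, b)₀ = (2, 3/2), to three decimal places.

∂f₂/∂b = -5·a^2 - 10·a·b.
At (2, 3/2) this is -50.000.

-50.000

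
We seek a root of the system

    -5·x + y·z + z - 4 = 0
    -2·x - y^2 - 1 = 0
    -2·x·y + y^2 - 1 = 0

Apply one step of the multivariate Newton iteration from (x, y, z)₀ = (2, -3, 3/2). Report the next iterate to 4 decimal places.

At (2, -3, 3/2): F = (-17.0000, -14.0000, 20.0000).
Jacobian J = [[-5, z, y + 1], [-2, -2·y, 0], [-2·y, -2·x + 2·y, 0]].
At the point, J = [[-5.0000, 1.5000, -2.0000], [-2.0000, 6.0000, 0.0000], [6.0000, -10.0000, 0.0000]] (det J = 32.0000).
Solving J·Δ = −F gives Δ = (1.2500, 2.7500, -9.5625).
Then the next iterate is (x, y, z)₁ = (3.2500, -0.2500, -8.0625).

(3.2500, -0.2500, -8.0625)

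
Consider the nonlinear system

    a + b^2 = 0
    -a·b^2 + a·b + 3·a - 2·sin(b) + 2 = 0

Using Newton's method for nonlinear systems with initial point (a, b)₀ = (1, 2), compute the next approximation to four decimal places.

(-1.5235, 1.3809)

At (1, 2): F = (5.0000, 1.181405).
Jacobian J = [[1, 2·b], [-b^2 + b + 3, -2·a·b + a - 2·cos(b)]].
At the point, J = [[1.0000, 4.0000], [1.0000, -2.167706]] (det J = -6.167706).
Solving J·Δ = −F gives Δ = (-2.5235, -0.6191).
Then the next iterate is (a, b)₁ = (-1.5235, 1.3809).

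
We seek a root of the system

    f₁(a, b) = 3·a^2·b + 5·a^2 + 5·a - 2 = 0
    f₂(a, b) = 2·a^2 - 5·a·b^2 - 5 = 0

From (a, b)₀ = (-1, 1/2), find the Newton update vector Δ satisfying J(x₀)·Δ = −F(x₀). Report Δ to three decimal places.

(0.113, 0.469)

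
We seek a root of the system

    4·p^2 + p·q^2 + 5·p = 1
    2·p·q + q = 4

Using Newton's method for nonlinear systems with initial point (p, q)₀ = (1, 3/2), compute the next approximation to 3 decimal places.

At (1, 3/2): F = (10.250, 0.500).
Jacobian J = [[8·p + q^2 + 5, 2·p·q], [2·q, 2·p + 1]].
At the point, J = [[15.250, 3.000], [3.000, 3.000]] (det J = 36.750).
Solving J·Δ = −F gives Δ = (-0.796, 0.629).
Then the next iterate is (p, q)₁ = (0.204, 2.129).

(0.204, 2.129)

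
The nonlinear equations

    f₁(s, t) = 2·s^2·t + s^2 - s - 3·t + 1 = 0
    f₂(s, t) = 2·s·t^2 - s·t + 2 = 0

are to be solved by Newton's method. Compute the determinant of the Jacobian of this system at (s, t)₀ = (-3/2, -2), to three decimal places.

J = [[4·s·t + 2·s - 1, 2·s^2 - 3], [2·t^2 - t, 4·s·t - s]].
At the point, J = [[8.000, 1.500], [10.000, 13.500]].
det J = 93.000.

93.000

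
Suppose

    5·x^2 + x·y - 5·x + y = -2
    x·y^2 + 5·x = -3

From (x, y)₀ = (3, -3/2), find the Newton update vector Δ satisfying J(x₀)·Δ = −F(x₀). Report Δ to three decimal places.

At (3, -3/2): F = (26.000, 24.750).
Jacobian J = [[10·x + y - 5, x + 1], [y^2 + 5, 2·x·y]].
At the point, J = [[23.500, 4.000], [7.250, -9.000]] (det J = -240.500).
Solving J·Δ = −F gives Δ = (-1.385, 1.635).

(-1.385, 1.635)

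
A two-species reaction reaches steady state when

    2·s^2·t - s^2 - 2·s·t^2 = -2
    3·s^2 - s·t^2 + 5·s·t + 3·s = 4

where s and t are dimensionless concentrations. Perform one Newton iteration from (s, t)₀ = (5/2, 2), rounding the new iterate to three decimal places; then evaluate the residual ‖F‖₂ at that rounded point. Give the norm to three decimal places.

6.354

At (5/2, 2): F = (0.750, 37.250).
Jacobian J = [[4·s·t - 2·s - 2·t^2, 2·s^2 - 4·s·t], [6·s - t^2 + 5·t + 3, -2·s·t + 5·s]].
At the point, J = [[7.000, -7.500], [24.000, 2.500]] (det J = 197.500).
Solving J·Δ = −F gives Δ = (-1.424, -1.229).
Then the next iterate is (s, t)₁ = (1.076, 0.771).
Re-evaluating at (1.076, 0.771): F = (1.34828, 6.20969), so ‖F‖₂ = 6.354.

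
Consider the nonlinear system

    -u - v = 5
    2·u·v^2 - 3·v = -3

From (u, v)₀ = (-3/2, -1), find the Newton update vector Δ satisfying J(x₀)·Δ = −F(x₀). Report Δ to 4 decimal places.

(-4.5000, 2.0000)

At (-3/2, -1): F = (-2.5000, 3.0000).
Jacobian J = [[-1, -1], [2·v^2, 4·u·v - 3]].
At the point, J = [[-1.0000, -1.0000], [2.0000, 3.0000]] (det J = -1.0000).
Solving J·Δ = −F gives Δ = (-4.5000, 2.0000).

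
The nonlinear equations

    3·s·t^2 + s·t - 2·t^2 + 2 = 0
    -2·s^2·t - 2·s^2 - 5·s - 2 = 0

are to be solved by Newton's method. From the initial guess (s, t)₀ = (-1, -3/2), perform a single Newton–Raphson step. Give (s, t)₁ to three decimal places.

(-0.537, -1.120)

At (-1, -3/2): F = (-7.750, 4.000).
Jacobian J = [[3·t^2 + t, 6·s·t + s - 4·t], [-4·s·t - 4·s - 5, -2·s^2]].
At the point, J = [[5.250, 14.000], [-7.000, -2.000]] (det J = 87.500).
Solving J·Δ = −F gives Δ = (0.463, 0.380).
Then the next iterate is (s, t)₁ = (-0.537, -1.120).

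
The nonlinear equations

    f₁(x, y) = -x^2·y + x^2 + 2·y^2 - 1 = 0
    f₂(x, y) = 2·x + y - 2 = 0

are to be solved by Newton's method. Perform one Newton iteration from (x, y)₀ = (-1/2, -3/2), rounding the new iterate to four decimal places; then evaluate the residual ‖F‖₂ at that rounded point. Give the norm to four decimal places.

At (-1/2, -3/2): F = (4.1250, -4.5000).
Jacobian J = [[-2·x·y + 2·x, -x^2 + 4·y], [2, 1]].
At the point, J = [[-2.5000, -6.2500], [2.0000, 1.0000]] (det J = 10.0000).
Solving J·Δ = −F gives Δ = (2.4000, -0.3000).
Then the next iterate is (x, y)₁ = (1.9000, -1.8000).
Re-evaluating at (1.9000, -1.8000): F = (15.5880, 0.0000), so ‖F‖₂ = 15.5880.

15.5880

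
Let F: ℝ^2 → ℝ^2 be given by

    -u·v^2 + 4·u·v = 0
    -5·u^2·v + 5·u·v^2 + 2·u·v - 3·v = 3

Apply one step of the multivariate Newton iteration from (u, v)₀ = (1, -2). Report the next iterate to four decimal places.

(-2.3333, -5.5000)

At (1, -2): F = (-12.0000, 29.0000).
Jacobian J = [[-v^2 + 4·v, -2·u·v + 4·u], [-10·u·v + 5·v^2 + 2·v, -5·u^2 + 10·u·v + 2·u - 3]].
At the point, J = [[-12.0000, 8.0000], [36.0000, -26.0000]] (det J = 24.0000).
Solving J·Δ = −F gives Δ = (-3.3333, -3.5000).
Then the next iterate is (u, v)₁ = (-2.3333, -5.5000).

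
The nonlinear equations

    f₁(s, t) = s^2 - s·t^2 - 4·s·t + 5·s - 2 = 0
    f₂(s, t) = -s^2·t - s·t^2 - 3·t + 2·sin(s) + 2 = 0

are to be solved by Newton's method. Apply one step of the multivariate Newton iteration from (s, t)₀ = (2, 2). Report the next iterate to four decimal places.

(1.3082, 1.3797)

At (2, 2): F = (-12.0000, -18.181405).
Jacobian J = [[2·s - t^2 - 4·t + 5, -2·s·t - 4·s], [-2·s·t - t^2 + 2·cos(s), -s^2 - 2·s·t - 3]].
At the point, J = [[-3.0000, -16.0000], [-12.832294, -15.0000]] (det J = -160.316699).
Solving J·Δ = −F gives Δ = (-0.6918, -0.6203).
Then the next iterate is (s, t)₁ = (1.3082, 1.3797).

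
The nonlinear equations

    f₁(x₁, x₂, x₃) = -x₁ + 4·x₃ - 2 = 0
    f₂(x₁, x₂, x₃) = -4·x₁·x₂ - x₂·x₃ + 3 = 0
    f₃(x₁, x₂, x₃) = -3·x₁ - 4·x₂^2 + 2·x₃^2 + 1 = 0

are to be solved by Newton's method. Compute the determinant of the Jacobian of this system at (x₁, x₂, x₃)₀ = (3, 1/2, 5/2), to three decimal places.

J = [[-1, 0, 4], [-4·x₂, -4·x₁ - x₃, -x₂], [-3, -8·x₂, 4·x₃]].
At the point, J = [[-1.000, 0.000, 4.000], [-2.000, -14.500, -0.500], [-3.000, -4.000, 10.000]].
det J = 5.000.

5.000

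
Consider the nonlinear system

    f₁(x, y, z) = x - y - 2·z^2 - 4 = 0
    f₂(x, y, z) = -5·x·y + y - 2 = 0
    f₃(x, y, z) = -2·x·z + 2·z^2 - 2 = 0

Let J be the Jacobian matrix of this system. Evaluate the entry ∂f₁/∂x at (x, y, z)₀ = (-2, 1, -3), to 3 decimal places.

∂f₁/∂x = 1.
At (-2, 1, -3) this is 1.000.

1.000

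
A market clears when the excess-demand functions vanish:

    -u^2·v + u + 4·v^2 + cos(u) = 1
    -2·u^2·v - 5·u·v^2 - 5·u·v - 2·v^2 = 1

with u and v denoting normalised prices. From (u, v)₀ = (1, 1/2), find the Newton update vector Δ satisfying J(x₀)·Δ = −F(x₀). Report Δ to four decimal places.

At (1, 1/2): F = (1.040302, -6.2500).
Jacobian J = [[-2·u·v - sin(u) + 1, -u^2 + 8·v], [-4·u·v - 5·v^2 - 5·v, -2·u^2 - 10·u·v - 5·u - 4·v]].
At the point, J = [[-0.841471, 3.0000], [-5.7500, -14.0000]] (det J = 29.030594).
Solving J·Δ = −F gives Δ = (-0.1442, -0.3872).

(-0.1442, -0.3872)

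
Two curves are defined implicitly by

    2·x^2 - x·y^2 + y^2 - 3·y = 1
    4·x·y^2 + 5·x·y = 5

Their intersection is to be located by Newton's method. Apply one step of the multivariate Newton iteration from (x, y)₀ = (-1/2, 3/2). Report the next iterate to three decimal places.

(-3.462, -5.808)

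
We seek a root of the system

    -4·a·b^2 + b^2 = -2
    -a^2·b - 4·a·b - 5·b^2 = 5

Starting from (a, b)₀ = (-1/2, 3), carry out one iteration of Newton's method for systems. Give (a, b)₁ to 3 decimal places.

(-0.488, 1.412)

At (-1/2, 3): F = (29.000, -44.750).
Jacobian J = [[-4·b^2, -8·a·b + 2·b], [-2·a·b - 4·b, -a^2 - 4·a - 10·b]].
At the point, J = [[-36.000, 18.000], [-9.000, -28.250]] (det J = 1179.000).
Solving J·Δ = −F gives Δ = (0.012, -1.588).
Then the next iterate is (a, b)₁ = (-0.488, 1.412).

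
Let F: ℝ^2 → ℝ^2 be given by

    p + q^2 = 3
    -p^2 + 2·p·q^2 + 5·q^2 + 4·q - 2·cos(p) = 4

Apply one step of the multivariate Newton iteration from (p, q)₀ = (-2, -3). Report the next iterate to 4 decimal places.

At (-2, -3): F = (4.0000, -10.167706).
Jacobian J = [[1, 2·q], [-2·p + 2·q^2 + 2·sin(p), 4·p·q + 10·q + 4]].
At the point, J = [[1.0000, -6.0000], [20.181405, -2.0000]] (det J = 119.088431).
Solving J·Δ = −F gives Δ = (0.5795, 0.7632).
Then the next iterate is (p, q)₁ = (-1.4205, -2.2368).

(-1.4205, -2.2368)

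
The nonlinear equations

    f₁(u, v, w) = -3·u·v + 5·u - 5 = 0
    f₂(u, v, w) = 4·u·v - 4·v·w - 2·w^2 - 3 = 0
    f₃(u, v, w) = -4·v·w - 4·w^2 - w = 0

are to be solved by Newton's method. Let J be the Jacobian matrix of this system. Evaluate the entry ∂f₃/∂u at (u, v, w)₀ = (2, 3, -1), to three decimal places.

0.000

∂f₃/∂u = 0.
At (2, 3, -1) this is 0.000.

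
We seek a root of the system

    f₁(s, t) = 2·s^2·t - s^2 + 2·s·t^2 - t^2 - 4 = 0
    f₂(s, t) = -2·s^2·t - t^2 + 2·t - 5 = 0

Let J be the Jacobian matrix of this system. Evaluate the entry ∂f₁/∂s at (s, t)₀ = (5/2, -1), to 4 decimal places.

-13.0000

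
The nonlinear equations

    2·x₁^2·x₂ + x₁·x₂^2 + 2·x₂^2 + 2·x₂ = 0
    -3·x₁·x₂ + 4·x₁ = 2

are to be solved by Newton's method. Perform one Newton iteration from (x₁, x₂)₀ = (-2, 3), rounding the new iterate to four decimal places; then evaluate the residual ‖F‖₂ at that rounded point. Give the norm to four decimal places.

44.8851

At (-2, 3): F = (30.0000, 8.0000).
Jacobian J = [[4·x₁·x₂ + x₂^2, 2·x₁^2 + 2·x₁·x₂ + 4·x₂ + 2], [-3·x₂ + 4, -3·x₁]].
At the point, J = [[-15.0000, 10.0000], [-5.0000, 6.0000]] (det J = -40.0000).
Solving J·Δ = −F gives Δ = (2.5000, 0.7500).
Then the next iterate is (x₁, x₂)₁ = (0.5000, 3.7500).
Re-evaluating at (0.5000, 3.7500): F = (44.531250, -5.6250), so ‖F‖₂ = 44.8851.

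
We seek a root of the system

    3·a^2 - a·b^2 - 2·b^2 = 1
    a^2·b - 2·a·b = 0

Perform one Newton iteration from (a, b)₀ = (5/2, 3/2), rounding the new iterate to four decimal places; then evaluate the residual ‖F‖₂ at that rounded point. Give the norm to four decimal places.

0.7452

At (5/2, 3/2): F = (7.6250, 1.8750).
Jacobian J = [[6·a - b^2, -2·a·b - 4·b], [2·a·b - 2·b, a^2 - 2·a]].
At the point, J = [[12.7500, -13.5000], [4.5000, 1.2500]] (det J = 76.6875).
Solving J·Δ = −F gives Δ = (-0.4544, 0.1357).
Then the next iterate is (a, b)₁ = (2.0456, 1.6357).
Re-evaluating at (2.0456, 1.6357): F = (0.729377, 0.152577), so ‖F‖₂ = 0.7452.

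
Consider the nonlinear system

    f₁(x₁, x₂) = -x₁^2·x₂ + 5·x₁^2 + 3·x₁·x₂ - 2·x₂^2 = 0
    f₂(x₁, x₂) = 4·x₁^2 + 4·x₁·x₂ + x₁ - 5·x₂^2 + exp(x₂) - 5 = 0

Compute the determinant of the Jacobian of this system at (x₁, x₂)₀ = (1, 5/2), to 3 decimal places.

41.781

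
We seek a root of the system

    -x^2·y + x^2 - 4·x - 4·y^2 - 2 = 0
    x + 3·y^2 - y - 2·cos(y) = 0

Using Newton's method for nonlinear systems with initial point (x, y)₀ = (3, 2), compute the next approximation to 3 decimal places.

(1.506, 1.037)

At (3, 2): F = (-39.000, 13.83229).
Jacobian J = [[-2·x·y + 2·x - 4, -x^2 - 8·y], [1, 6·y + 2·sin(y) - 1]].
At the point, J = [[-10.000, -25.000], [1.000, 12.81859]] (det J = -103.18595).
Solving J·Δ = −F gives Δ = (-1.494, -0.963).
Then the next iterate is (x, y)₁ = (1.506, 1.037).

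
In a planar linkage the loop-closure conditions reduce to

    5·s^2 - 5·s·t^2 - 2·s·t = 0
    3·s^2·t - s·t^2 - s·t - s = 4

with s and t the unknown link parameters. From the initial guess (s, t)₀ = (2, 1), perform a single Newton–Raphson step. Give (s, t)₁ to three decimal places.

(1.714, 1.095)

At (2, 1): F = (6.000, 2.000).
Jacobian J = [[10·s - 5·t^2 - 2·t, -10·s·t - 2·s], [6·s·t - t^2 - t - 1, 3·s^2 - 2·s·t - s]].
At the point, J = [[13.000, -24.000], [9.000, 6.000]] (det J = 294.000).
Solving J·Δ = −F gives Δ = (-0.286, 0.095).
Then the next iterate is (s, t)₁ = (1.714, 1.095).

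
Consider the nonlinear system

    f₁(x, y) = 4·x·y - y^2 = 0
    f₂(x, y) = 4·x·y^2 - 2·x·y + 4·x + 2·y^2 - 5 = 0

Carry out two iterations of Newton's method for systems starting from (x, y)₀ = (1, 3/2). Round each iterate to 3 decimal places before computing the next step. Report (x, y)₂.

(0.305, 1.195)

At (1, 3/2): F = (3.750, 9.500).
Jacobian J = [[4·y, 4·x - 2·y], [4·y^2 - 2·y + 4, 8·x·y - 2·x + 4·y]].
At the point, J = [[6.000, 1.000], [10.000, 16.000]] (det J = 86.000).
Solving J·Δ = −F gives Δ = (-0.587, -0.227).
Then the next iterate is (x, y)₁ = (0.413, 1.273).
Round to (0.413, 1.273) and repeat: F = (0.48247, 1.51867), J = [[5.092, -0.894], [7.93612, 8.47199]].
Δ = (-0.108, -0.078), so (x, y)₂ = (0.305, 1.195).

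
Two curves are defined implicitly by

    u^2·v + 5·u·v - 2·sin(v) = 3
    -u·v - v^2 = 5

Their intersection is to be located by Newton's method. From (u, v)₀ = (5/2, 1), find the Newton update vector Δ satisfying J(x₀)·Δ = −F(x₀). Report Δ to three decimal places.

(3.179, -2.595)

At (5/2, 1): F = (14.06706, -8.500).
Jacobian J = [[2·u·v + 5·v, u^2 + 5·u - 2·cos(v)], [-v, -u - 2·v]].
At the point, J = [[10.000, 17.66940], [-1.000, -4.500]] (det J = -27.33060).
Solving J·Δ = −F gives Δ = (3.179, -2.595).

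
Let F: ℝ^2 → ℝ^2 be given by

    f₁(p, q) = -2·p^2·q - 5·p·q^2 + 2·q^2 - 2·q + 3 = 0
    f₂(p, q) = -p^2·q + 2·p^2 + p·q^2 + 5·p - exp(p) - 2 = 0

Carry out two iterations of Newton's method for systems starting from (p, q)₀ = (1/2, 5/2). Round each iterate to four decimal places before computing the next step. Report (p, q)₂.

At (1/2, 5/2): F = (-6.3750, 1.851279).
Jacobian J = [[-4·p·q - 5·q^2, -2·p^2 - 10·p·q + 4·q - 2], [-2·p·q + 4·p + q^2 - exp(p) + 5, -p^2 + 2·p·q]].
At the point, J = [[-36.2500, -5.0000], [9.101279, 2.2500]] (det J = -36.056106).
Solving J·Δ = −F gives Δ = (-0.1411, -0.2521).
Then the next iterate is (p, q)₁ = (0.3589, 2.2479).
Round to (0.3589, 2.2479) and repeat: F = (-1.036498, 0.144356), J = [[-28.492357, -1.333732], [8.443358, 1.484733]].
Δ = (-0.0434, 0.1494), so (p, q)₂ = (0.3155, 2.3973).

(0.3155, 2.3973)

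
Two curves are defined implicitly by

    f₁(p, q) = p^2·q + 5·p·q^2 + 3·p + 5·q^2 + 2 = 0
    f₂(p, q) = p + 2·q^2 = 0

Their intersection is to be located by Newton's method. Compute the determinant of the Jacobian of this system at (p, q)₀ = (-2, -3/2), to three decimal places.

-140.500

J = [[2·p·q + 5·q^2 + 3, p^2 + 10·p·q + 10·q], [1, 4·q]].
At the point, J = [[20.250, 19.000], [1.000, -6.000]].
det J = -140.500.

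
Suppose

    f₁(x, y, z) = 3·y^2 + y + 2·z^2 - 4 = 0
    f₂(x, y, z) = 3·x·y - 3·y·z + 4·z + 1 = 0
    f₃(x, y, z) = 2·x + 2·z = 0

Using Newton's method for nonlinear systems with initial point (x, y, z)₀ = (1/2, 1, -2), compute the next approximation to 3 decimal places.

(1.457, 0.478, -1.457)

At (1/2, 1, -2): F = (8.000, 0.500, -3.000).
Jacobian J = [[0, 6·y + 1, 4·z], [3·y, 3·x - 3·z, -3·y + 4], [2, 0, 2]].
At the point, J = [[0.000, 7.000, -8.000], [3.000, 7.500, 1.000], [2.000, 0.000, 2.000]] (det J = 92.000).
Solving J·Δ = −F gives Δ = (0.957, -0.522, 0.543).
Then the next iterate is (x, y, z)₁ = (1.457, 0.478, -1.457).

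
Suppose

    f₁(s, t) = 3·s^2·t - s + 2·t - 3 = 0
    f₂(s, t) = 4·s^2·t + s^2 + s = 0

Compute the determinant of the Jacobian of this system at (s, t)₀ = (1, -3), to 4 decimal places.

29.0000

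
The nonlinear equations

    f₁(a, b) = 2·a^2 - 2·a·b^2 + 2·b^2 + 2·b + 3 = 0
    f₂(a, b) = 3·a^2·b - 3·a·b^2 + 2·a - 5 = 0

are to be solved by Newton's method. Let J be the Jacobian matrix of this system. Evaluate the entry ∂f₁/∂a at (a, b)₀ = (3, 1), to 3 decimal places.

10.000

∂f₁/∂a = 4·a - 2·b^2.
At (3, 1) this is 10.000.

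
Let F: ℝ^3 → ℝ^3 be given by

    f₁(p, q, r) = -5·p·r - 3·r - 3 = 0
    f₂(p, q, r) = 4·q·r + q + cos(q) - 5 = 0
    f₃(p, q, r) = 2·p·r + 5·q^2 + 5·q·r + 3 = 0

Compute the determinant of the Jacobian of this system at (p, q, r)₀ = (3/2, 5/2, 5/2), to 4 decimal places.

3218.2842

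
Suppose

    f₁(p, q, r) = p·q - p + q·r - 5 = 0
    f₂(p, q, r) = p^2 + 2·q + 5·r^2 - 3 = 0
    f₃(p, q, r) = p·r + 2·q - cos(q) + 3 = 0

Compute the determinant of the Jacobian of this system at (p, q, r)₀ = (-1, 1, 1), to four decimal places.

-7.6829

J = [[q - 1, p + r, q], [2·p, 2, 10·r], [r, sin(q) + 2, p]].
At the point, J = [[0.0000, 0.0000, 1.0000], [-2.0000, 2.0000, 10.0000], [1.0000, 2.841471, -1.0000]].
det J = -7.6829.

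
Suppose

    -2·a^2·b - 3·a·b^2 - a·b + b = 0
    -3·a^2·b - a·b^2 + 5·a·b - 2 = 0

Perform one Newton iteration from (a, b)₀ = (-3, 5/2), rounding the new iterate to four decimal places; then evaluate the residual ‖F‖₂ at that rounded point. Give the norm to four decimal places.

26.8494

At (-3, 5/2): F = (21.2500, -88.2500).
Jacobian J = [[-4·a·b - 3·b^2 - b, -2·a^2 - 6·a·b - a + 1], [-6·a·b - b^2 + 5·b, -3·a^2 - 2·a·b + 5·a]].
At the point, J = [[8.7500, 31.0000], [51.2500, -27.0000]] (det J = -1825.0000).
Solving J·Δ = −F gives Δ = (1.1847, -1.0199).
Then the next iterate is (a, b)₁ = (-1.8153, 1.4801).
Re-evaluating at (-1.8153, 1.4801): F = (6.342448, -26.089540), so ‖F‖₂ = 26.8494.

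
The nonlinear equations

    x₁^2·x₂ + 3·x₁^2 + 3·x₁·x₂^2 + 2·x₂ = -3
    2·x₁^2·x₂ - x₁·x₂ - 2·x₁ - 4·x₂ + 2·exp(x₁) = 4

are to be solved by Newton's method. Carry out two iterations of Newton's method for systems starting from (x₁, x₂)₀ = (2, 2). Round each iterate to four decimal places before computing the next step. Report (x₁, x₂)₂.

(1.4210, -0.5312)

At (2, 2): F = (51.0000, 10.778112).
Jacobian J = [[2·x₁·x₂ + 6·x₁ + 3·x₂^2, x₁^2 + 6·x₁·x₂ + 2], [4·x₁·x₂ - x₂ + 2·exp(x₁) - 2, 2·x₁^2 - x₁ - 4]].
At the point, J = [[32.0000, 30.0000], [26.778112, 2.0000]] (det J = -739.343366).
Solving J·Δ = −F gives Δ = (-0.2994, -1.3807).
Then the next iterate is (x₁, x₂)₁ = (1.7006, 0.6193).
Round to (1.7006, 0.6193) and repeat: F = (16.662468, 3.604965), J = [[13.460561, 11.211130], [12.547892, 0.083481]].
Δ = (-0.2796, -1.1505), so (x₁, x₂)₂ = (1.4210, -0.5312).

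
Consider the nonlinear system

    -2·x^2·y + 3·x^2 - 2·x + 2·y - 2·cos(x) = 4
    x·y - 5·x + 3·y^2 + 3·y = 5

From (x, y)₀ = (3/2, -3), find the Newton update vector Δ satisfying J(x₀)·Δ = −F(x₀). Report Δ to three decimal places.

(-0.243, 0.218)

At (3/2, -3): F = (7.10853, 1.000).
Jacobian J = [[-4·x·y + 6·x + 2·sin(x) - 2, -2·x^2 + 2], [y - 5, x + 6·y + 3]].
At the point, J = [[26.99499, -2.500], [-8.000, -13.500]] (det J = -384.43236).
Solving J·Δ = −F gives Δ = (-0.243, 0.218).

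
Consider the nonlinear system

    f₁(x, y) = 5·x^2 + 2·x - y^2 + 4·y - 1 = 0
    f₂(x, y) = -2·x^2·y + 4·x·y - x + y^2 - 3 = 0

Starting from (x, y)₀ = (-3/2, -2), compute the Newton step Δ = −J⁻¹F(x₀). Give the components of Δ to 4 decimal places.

(0.3342, 1.1367)

At (-3/2, -2): F = (-4.7500, 23.5000).
Jacobian J = [[10·x + 2, -2·y + 4], [-4·x·y + 4·y - 1, -2·x^2 + 4·x + 2·y]].
At the point, J = [[-13.0000, 8.0000], [-21.0000, -14.5000]] (det J = 356.5000).
Solving J·Δ = −F gives Δ = (0.3342, 1.1367).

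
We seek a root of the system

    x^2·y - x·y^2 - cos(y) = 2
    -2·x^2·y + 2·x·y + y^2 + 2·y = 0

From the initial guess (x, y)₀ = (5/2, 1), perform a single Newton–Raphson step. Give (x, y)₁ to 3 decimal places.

(0.605, 4.047)

At (5/2, 1): F = (1.20970, -4.500).
Jacobian J = [[2·x·y - y^2, x^2 - 2·x·y + sin(y)], [-4·x·y + 2·y, -2·x^2 + 2·x + 2·y + 2]].
At the point, J = [[4.000, 2.09147], [-8.000, -3.500]] (det J = 2.73177).
Solving J·Δ = −F gives Δ = (-1.895, 3.047).
Then the next iterate is (x, y)₁ = (0.605, 4.047).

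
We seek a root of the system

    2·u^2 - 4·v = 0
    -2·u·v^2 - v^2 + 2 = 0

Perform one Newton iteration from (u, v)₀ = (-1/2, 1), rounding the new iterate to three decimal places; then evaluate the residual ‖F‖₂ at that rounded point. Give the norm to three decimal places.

At (-1/2, 1): F = (-3.500, 2.000).
Jacobian J = [[4·u, -4], [-2·v^2, -4·u·v - 2·v]].
At the point, J = [[-2.000, -4.000], [-2.000, 0.000]] (det J = -8.000).
Solving J·Δ = −F gives Δ = (1.000, -1.375).
Then the next iterate is (u, v)₁ = (0.500, -0.375).
Re-evaluating at (0.500, -0.375): F = (2.000, 1.71875), so ‖F‖₂ = 2.637.

2.637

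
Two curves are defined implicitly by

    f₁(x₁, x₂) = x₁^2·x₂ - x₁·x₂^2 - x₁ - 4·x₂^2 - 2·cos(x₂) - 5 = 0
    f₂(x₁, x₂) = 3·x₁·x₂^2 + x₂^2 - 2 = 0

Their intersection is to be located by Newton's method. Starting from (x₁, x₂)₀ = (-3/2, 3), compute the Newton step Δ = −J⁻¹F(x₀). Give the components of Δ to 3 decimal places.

At (-3/2, 3): F = (-17.27002, -33.500).
Jacobian J = [[2·x₁·x₂ - x₂^2 - 1, x₁^2 - 2·x₁·x₂ - 8·x₂ + 2·sin(x₂)], [3·x₂^2, 6·x₁·x₂ + 2·x₂]].
At the point, J = [[-19.000, -12.46776], [27.000, -21.000]] (det J = 735.62952).
Solving J·Δ = −F gives Δ = (0.075, -1.499).

(0.075, -1.499)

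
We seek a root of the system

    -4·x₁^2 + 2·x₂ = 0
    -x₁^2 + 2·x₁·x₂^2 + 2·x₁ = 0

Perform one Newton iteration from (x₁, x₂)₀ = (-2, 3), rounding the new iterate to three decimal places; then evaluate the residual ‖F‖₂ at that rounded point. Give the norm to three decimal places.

13.429

At (-2, 3): F = (-10.000, -44.000).
Jacobian J = [[-8·x₁, 2], [-2·x₁ + 2·x₂^2 + 2, 4·x₁·x₂]].
At the point, J = [[16.000, 2.000], [24.000, -24.000]] (det J = -432.000).
Solving J·Δ = −F gives Δ = (0.759, -1.074).
Then the next iterate is (x₁, x₂)₁ = (-1.241, 1.926).
Re-evaluating at (-1.241, 1.926): F = (-2.30832, -13.22900), so ‖F‖₂ = 13.429.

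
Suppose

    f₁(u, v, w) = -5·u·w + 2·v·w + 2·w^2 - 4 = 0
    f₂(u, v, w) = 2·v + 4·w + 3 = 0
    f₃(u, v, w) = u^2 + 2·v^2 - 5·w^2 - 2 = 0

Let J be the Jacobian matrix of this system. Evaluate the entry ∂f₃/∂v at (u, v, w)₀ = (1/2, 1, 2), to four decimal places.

∂f₃/∂v = 4·v.
At (1/2, 1, 2) this is 4.0000.

4.0000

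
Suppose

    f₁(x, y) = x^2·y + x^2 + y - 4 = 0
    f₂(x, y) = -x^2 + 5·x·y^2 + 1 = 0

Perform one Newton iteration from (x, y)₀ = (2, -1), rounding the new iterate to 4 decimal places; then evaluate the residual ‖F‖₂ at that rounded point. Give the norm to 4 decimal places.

At (2, -1): F = (-5.0000, 7.0000).
Jacobian J = [[2·x·y + 2·x, x^2 + 1], [-2·x + 5·y^2, 10·x·y]].
At the point, J = [[0.0000, 5.0000], [1.0000, -20.0000]] (det J = -5.0000).
Solving J·Δ = −F gives Δ = (13.0000, 1.0000).
Then the next iterate is (x, y)₁ = (15.0000, 0.0000).
Re-evaluating at (15.0000, 0.0000): F = (221.0000, -224.0000), so ‖F‖₂ = 314.6697.

314.6697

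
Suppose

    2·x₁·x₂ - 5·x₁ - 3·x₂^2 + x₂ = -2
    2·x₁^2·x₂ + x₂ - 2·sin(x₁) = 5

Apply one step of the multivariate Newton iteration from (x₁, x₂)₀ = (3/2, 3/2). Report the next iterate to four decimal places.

At (3/2, 3/2): F = (-6.2500, 1.255010).
Jacobian J = [[2·x₂ - 5, 2·x₁ - 6·x₂ + 1], [4·x₁·x₂ - 2·cos(x₁), 2·x₁^2 + 1]].
At the point, J = [[-2.0000, -5.0000], [8.858526, 5.5000]] (det J = 33.292628).
Solving J·Δ = −F gives Δ = (0.8440, -1.5876).
Then the next iterate is (x₁, x₂)₁ = (2.3440, -0.0876).

(2.3440, -0.0876)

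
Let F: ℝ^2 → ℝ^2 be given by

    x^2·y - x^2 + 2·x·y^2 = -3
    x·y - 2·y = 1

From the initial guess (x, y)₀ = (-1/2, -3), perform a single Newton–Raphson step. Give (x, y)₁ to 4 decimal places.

(-1.1379, 0.3655)

At (-1/2, -3): F = (-7.0000, 6.5000).
Jacobian J = [[2·x·y - 2·x + 2·y^2, x^2 + 4·x·y], [y, x - 2]].
At the point, J = [[22.0000, 6.2500], [-3.0000, -2.5000]] (det J = -36.2500).
Solving J·Δ = −F gives Δ = (-0.6379, 3.3655).
Then the next iterate is (x, y)₁ = (-1.1379, 0.3655).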